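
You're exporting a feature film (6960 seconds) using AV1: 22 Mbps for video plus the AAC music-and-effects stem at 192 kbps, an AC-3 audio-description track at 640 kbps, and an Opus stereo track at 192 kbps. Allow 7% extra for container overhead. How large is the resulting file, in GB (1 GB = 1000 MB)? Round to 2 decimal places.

21.43 GB

Audio total: 192 + 640 + 192 = 1024 kbps = 1.024 Mbps.
Total bitrate: 22 + 1.024 = 23.024 Mbps.
Stream data: 23.024 Mbps × 6960 s = 160247.0 Mb.
With 7% container overhead: ×1.07.
171,464 Mb ÷ 8 = 21,433 MB → 21.43 GB.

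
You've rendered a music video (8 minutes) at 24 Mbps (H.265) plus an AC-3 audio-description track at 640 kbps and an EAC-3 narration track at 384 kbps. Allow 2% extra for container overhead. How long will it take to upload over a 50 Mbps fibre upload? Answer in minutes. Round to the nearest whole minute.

4 minutes

8 min = 480 s
Audio total: 640 + 384 = 1024 kbps = 1.024 Mbps.
Total bitrate: 25.024 Mbps.
File: 25.024 Mbps × 480 s = 12011.5 Mb.
With 2% container overhead: ×1.02. → 12251.8 Mb.
At 50 Mbps: 12251.8 / 50 = 245.0 s ≈ 4.08 minutes.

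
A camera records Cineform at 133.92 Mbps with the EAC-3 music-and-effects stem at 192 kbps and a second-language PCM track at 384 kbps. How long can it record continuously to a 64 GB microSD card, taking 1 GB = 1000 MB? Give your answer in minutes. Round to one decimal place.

63.4 minutes

Audio total: 192 + 384 = 576 kbps = 0.576 Mbps.
Total bitrate: 133.92 + 0.576 = 134.496 Mbps.
Capacity: 64 GB = 512,000 Mb.
Recording time: 512,000 / 134.496 = 3,807 s ≈ 63.4 minutes.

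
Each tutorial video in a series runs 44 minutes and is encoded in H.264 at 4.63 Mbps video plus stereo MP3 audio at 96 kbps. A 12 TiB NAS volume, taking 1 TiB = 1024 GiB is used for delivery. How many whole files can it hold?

44 min = 2640 s
Audio: 96 kbps = 0.096 Mbps.
Total bitrate: 4.726 Mbps.
Per item: 4.726 Mbps × 2640 s = 12,477 Mb = 1,560 MB.
Capacity: 12 TiB = 105,553,116 Mb; 8460.06 items → 8460 complete.

8460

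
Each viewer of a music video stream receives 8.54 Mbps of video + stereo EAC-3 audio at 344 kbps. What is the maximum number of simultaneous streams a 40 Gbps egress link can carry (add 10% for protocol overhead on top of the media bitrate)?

4093

Audio: 344 kbps = 0.344 Mbps.
Per-viewer media rate: 8.884 Mbps.
On the wire with 10% overhead: 9.772 Mbps.
40 Gbps = 40,000 Mbps; 40,000 / 9.772 = 4093.16 → 4093 viewers.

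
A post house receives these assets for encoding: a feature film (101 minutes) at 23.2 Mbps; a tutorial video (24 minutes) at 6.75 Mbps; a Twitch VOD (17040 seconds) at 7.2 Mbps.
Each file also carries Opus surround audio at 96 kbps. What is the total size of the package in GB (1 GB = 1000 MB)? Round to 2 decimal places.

34.42 GB

Audio: 96 kbps = 0.096 Mbps.
feature film: 23.296 Mbps × 6060 s = 141173.8 Mb
tutorial video: 6.846 Mbps × 1440 s = 9858.2 Mb
Twitch VOD: 7.296 Mbps × 17040 s = 124323.8 Mb
Total: 275355.8 Mb = 34419.5 MB.
= 34.42 GB.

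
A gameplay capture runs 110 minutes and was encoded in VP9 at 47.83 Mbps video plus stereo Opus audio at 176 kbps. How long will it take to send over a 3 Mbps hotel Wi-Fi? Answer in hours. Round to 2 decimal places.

110 min = 6600 s
Audio: 176 kbps = 0.176 Mbps.
Total bitrate: 48.006 Mbps.
File: 48.006 Mbps × 6600 s = 316839.6 Mb.
At 3 Mbps: 316839.6 / 3 = 105613.2 s ≈ 29.3 hours.

29.34 hours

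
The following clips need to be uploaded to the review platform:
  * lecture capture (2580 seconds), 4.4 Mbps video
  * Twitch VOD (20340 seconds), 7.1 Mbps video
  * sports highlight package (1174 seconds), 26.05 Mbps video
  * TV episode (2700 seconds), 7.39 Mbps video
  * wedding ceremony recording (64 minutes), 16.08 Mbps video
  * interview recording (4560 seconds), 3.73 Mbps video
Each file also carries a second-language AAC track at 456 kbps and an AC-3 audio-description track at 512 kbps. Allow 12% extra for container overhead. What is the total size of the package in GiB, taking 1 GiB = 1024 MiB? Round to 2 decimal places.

41.61 GiB

Audio total: 456 + 512 = 968 kbps = 0.968 Mbps.
lecture capture: 5.368 Mbps × 2580 s × 1.12 = 15511.4 Mb
Twitch VOD: 8.068 Mbps × 20340 s × 1.12 = 183795.5 Mb
sports highlight package: 27.018 Mbps × 1174 s × 1.12 = 35525.4 Mb
TV episode: 8.358 Mbps × 2700 s × 1.12 = 25274.6 Mb
wedding ceremony recording: 17.048 Mbps × 3840 s × 1.12 = 73320.0 Mb
interview recording: 4.698 Mbps × 4560 s × 1.12 = 23993.6 Mb
Total: 357420.6 Mb = 44677.6 MB.
= 41.61 GiB.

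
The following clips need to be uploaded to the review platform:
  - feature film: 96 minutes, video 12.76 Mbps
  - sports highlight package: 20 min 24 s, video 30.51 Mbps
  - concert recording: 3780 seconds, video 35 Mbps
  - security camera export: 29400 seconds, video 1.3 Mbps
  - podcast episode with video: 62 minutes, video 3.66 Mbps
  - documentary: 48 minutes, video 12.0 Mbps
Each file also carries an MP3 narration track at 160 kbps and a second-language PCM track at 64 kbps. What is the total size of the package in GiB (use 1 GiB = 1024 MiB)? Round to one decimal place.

39.6 GiB

Audio total: 160 + 64 = 224 kbps = 0.224 Mbps.
feature film: 12.984 Mbps × 5760 s = 74787.8 Mb
sports highlight package: 30.734 Mbps × 1224 s = 37618.4 Mb
concert recording: 35.224 Mbps × 3780 s = 133146.7 Mb
security camera export: 1.524 Mbps × 29400 s = 44805.6 Mb
podcast episode with video: 3.884 Mbps × 3720 s = 14448.5 Mb
documentary: 12.224 Mbps × 2880 s = 35205.1 Mb
Total: 340012.2 Mb = 42501.5 MB.
= 39.58 GiB.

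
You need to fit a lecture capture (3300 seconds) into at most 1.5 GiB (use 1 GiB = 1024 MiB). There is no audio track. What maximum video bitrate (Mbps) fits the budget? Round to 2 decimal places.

Budget: 1.5 GiB = 12884.9 Mb.
Total bitrate budget: 12884.9 Mb / 3300 s = 3.905 Mbps.

3.90 Mbps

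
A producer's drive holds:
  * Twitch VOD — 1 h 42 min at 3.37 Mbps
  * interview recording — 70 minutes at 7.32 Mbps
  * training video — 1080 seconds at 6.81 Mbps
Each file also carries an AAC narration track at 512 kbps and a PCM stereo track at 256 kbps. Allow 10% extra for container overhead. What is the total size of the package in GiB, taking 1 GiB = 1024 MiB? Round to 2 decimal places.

8.64 GiB

Audio total: 512 + 256 = 768 kbps = 0.768 Mbps.
Twitch VOD: 4.138 Mbps × 6120 s × 1.10 = 27857.0 Mb
interview recording: 8.088 Mbps × 4200 s × 1.10 = 37366.6 Mb
training video: 7.578 Mbps × 1080 s × 1.10 = 9002.7 Mb
Total: 74226.2 Mb = 9278.3 MB.
= 8.641 GiB.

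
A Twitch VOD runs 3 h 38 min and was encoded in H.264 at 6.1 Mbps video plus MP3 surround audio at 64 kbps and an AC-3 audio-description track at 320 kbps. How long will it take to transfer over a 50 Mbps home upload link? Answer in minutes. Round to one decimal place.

3 h 38 min = 218 min = 13080 s
Audio total: 64 + 320 = 384 kbps = 0.384 Mbps.
Total bitrate: 6.484 Mbps.
File: 6.484 Mbps × 13080 s = 84810.7 Mb.
At 50 Mbps: 84810.7 / 50 = 1696.2 s ≈ 28.3 minutes.

28.3 minutes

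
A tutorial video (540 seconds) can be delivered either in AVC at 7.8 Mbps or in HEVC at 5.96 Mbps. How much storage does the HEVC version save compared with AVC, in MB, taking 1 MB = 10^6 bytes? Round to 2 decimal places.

124.20 MB

AVC: 7.800 Mbps × 540 s = 4212.0 Mb = 526.500 MB.
HEVC: 5.960 Mbps × 540 s = 3218.4 Mb = 402.300 MB.
Saving: 526.500 − 402.300 = 124.200 MB.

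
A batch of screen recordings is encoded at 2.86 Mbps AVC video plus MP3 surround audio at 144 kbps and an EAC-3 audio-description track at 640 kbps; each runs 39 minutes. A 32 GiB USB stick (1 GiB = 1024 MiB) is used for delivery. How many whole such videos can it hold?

39 min = 2340 s
Audio total: 144 + 640 = 784 kbps = 0.784 Mbps.
Total bitrate: 3.644 Mbps.
Per item: 3.644 Mbps × 2340 s = 8,527 Mb = 1,066 MB.
Capacity: 32 GiB = 274,878 Mb; 32.24 items → 32 complete.

32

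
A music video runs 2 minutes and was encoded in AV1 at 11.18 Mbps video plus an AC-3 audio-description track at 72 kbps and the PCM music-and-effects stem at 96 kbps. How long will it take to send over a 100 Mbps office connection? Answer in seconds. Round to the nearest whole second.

14 seconds

2 min = 120 s
Audio total: 72 + 96 = 168 kbps = 0.168 Mbps.
Total bitrate: 11.348 Mbps.
File: 11.348 Mbps × 120 s = 1361.8 Mb.
At 100 Mbps: 1361.8 / 100 = 13.6 s ≈ 13.6 seconds.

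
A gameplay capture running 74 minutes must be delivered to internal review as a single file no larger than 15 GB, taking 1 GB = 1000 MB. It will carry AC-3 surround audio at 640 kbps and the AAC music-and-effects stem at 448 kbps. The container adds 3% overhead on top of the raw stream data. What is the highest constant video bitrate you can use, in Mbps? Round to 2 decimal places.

Budget: 15 GB = 120000.0 Mb.
Stream payload after overhead: 120000.0 / 1.03 = 116504.9 Mb.
74 min = 4440 s
Total bitrate budget: 116504.9 Mb / 4440 s = 26.240 Mbps.
Audio total: 640 + 448 = 1088 kbps = 1.088 Mbps.
Video: 26.240 − 1.088 = 25.152 Mbps.

25.15 Mbps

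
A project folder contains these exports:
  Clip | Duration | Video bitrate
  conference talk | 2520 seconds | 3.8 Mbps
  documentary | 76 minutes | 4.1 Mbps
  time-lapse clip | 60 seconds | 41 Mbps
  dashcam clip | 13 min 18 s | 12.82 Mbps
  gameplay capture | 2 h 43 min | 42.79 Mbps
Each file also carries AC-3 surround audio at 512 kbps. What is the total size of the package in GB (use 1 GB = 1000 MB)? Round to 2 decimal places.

58.57 GB

Audio: 512 kbps = 0.512 Mbps.
conference talk: 4.312 Mbps × 2520 s = 10866.2 Mb
documentary: 4.612 Mbps × 4560 s = 21030.7 Mb
time-lapse clip: 41.512 Mbps × 60 s = 2490.7 Mb
dashcam clip: 13.332 Mbps × 798 s = 10638.9 Mb
gameplay capture: 43.302 Mbps × 9780 s = 423493.6 Mb
Total: 468520.2 Mb = 58565.0 MB.
= 58.57 GB.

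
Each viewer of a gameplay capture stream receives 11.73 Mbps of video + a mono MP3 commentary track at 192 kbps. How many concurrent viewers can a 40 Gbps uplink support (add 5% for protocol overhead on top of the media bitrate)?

Audio: 192 kbps = 0.192 Mbps.
Per-viewer media rate: 11.922 Mbps.
On the wire with 5% overhead: 12.518 Mbps.
40 Gbps = 40,000 Mbps; 40,000 / 12.518 = 3195.37 → 3195 viewers.

3195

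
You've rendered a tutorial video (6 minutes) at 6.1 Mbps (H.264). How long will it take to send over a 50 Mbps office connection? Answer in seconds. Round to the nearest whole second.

6 min = 360 s
File: 6.100 Mbps × 360 s = 2196.0 Mb.
At 50 Mbps: 2196.0 / 50 = 43.9 s ≈ 43.9 seconds.

44 seconds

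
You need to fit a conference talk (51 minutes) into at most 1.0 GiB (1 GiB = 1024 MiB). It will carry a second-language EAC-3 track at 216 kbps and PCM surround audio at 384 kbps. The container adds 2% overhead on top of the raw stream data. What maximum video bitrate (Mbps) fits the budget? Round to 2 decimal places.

2.15 Mbps

Budget: 1.0 GiB = 8589.9 Mb.
Stream payload after overhead: 8589.9 / 1.02 = 8421.5 Mb.
51 min = 3060 s
Total bitrate budget: 8421.5 Mb / 3060 s = 2.752 Mbps.
Audio total: 216 + 384 = 600 kbps = 0.600 Mbps.
Video: 2.752 − 0.600 = 2.152 Mbps.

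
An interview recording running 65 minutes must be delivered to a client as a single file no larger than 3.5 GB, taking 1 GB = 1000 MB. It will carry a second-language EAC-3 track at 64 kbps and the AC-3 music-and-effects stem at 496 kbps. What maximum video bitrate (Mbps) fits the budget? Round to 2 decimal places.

6.62 Mbps

Budget: 3.5 GB = 28000.0 Mb.
65 min = 3900 s
Total bitrate budget: 28000.0 Mb / 3900 s = 7.179 Mbps.
Audio total: 64 + 496 = 560 kbps = 0.560 Mbps.
Video: 7.179 − 0.560 = 6.619 Mbps.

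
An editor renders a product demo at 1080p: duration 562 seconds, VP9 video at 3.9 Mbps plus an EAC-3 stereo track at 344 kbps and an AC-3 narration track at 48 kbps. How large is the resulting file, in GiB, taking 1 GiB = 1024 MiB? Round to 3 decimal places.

Audio total: 344 + 48 = 392 kbps = 0.392 Mbps.
Total bitrate: 3.9 + 0.392 = 4.292 Mbps.
Stream data: 4.292 Mbps × 562 s = 2412.1 Mb.
2,412 Mb = 301,513,000 bytes ÷ 1,073,741,824 = 0.2808 GiB.

0.281 GiB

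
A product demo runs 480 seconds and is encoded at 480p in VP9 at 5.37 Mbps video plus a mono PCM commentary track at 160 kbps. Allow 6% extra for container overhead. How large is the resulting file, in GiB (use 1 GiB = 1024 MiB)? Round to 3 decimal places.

0.328 GiB

Audio: 160 kbps = 0.160 Mbps.
Total bitrate: 5.37 + 0.160 = 5.530 Mbps.
Stream data: 5.530 Mbps × 480 s = 2654.4 Mb.
With 6% container overhead: ×1.06.
2,814 Mb = 351,708,000 bytes ÷ 1,073,741,824 = 0.3276 GiB.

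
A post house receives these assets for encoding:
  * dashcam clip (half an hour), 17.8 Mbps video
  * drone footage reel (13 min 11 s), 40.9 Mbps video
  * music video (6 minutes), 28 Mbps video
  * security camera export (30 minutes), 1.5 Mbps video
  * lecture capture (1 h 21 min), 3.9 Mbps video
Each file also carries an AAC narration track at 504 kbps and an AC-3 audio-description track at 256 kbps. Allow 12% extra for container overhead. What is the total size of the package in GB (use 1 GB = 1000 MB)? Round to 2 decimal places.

14.48 GB

Audio total: 504 + 256 = 760 kbps = 0.760 Mbps.
dashcam clip: 18.560 Mbps × 1800 s × 1.12 = 37417.0 Mb
drone footage reel: 41.660 Mbps × 791 s × 1.12 = 36907.4 Mb
music video: 28.760 Mbps × 360 s × 1.12 = 11596.0 Mb
security camera export: 2.260 Mbps × 1800 s × 1.12 = 4556.2 Mb
lecture capture: 4.660 Mbps × 4860 s × 1.12 = 25365.3 Mb
Total: 115841.9 Mb = 14480.2 MB.
= 14.48 GB.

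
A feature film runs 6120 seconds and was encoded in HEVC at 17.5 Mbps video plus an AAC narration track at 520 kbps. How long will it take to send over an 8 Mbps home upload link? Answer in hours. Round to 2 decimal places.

Audio: 520 kbps = 0.520 Mbps.
Total bitrate: 18.020 Mbps.
File: 18.020 Mbps × 6120 s = 110282.4 Mb.
At 8 Mbps: 110282.4 / 8 = 13785.3 s ≈ 3.83 hours.

3.83 hours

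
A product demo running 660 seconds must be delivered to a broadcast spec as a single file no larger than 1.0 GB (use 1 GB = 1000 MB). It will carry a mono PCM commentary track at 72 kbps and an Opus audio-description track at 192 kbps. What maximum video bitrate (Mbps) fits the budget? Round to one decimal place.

11.9 Mbps

Budget: 1.0 GB = 8000.0 Mb.
Total bitrate budget: 8000.0 Mb / 660 s = 12.121 Mbps.
Audio total: 72 + 192 = 264 kbps = 0.264 Mbps.
Video: 12.121 − 0.264 = 11.857 Mbps.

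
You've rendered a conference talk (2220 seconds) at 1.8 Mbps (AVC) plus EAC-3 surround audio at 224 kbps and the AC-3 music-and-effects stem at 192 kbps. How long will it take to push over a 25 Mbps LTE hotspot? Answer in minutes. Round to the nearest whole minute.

3 minutes

Audio total: 224 + 192 = 416 kbps = 0.416 Mbps.
Total bitrate: 2.216 Mbps.
File: 2.216 Mbps × 2220 s = 4919.5 Mb.
At 25 Mbps: 4919.5 / 25 = 196.8 s ≈ 3.28 minutes.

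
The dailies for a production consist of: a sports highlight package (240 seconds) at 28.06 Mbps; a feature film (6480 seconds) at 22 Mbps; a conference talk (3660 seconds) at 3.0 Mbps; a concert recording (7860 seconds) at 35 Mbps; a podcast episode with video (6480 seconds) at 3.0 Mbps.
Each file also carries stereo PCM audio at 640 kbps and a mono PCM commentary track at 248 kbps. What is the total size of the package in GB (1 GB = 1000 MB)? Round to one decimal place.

Audio total: 640 + 248 = 888 kbps = 0.888 Mbps.
sports highlight package: 28.948 Mbps × 240 s = 6947.5 Mb
feature film: 22.888 Mbps × 6480 s = 148314.2 Mb
conference talk: 3.888 Mbps × 3660 s = 14230.1 Mb
concert recording: 35.888 Mbps × 7860 s = 282079.7 Mb
podcast episode with video: 3.888 Mbps × 6480 s = 25194.2 Mb
Total: 476765.8 Mb = 59595.7 MB.
= 59.60 GB.

59.6 GB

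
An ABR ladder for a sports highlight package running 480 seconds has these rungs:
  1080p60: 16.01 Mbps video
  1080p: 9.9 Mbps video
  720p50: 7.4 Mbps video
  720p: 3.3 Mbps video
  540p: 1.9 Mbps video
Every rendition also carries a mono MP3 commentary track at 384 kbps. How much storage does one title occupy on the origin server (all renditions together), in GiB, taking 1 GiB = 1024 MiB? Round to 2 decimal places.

Audio: 384 kbps = 0.384 Mbps.
Sum of rendition bitrates: (16.01+0.384) + (9.9+0.384) + (7.4+0.384) + (3.3+0.384) + (1.9+0.384) = 40.430 Mbps.
× 480 s = 19,406 Mb = 2,426 MB = 2.259 GiB.

2.26 GiB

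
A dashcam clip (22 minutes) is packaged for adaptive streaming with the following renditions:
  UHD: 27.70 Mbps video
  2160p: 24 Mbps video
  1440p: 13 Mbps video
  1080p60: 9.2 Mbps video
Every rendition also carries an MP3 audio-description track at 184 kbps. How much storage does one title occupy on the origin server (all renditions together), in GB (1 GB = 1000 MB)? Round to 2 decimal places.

12.31 GB

22 min = 1320 s
Audio: 184 kbps = 0.184 Mbps.
Sum of rendition bitrates: (27.70+0.184) + (24+0.184) + (13+0.184) + (9.2+0.184) = 74.636 Mbps.
× 1320 s = 98,520 Mb = 12,315 MB = 12.31 GB.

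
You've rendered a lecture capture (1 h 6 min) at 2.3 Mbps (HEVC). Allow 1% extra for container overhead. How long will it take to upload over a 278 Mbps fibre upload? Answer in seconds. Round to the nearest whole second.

1 h 6 min = 66 min = 3960 s
File: 2.300 Mbps × 3960 s = 9108.0 Mb.
With 1% container overhead: ×1.01. → 9199.1 Mb.
At 278 Mbps: 9199.1 / 278 = 33.1 s ≈ 33.1 seconds.

33 seconds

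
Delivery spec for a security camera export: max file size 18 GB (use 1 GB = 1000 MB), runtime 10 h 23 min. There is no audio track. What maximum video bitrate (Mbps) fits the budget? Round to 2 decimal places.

Budget: 18 GB = 144000.0 Mb.
10 h 23 min = 623 min = 37380 s
Total bitrate budget: 144000.0 Mb / 37380 s = 3.852 Mbps.

3.85 Mbps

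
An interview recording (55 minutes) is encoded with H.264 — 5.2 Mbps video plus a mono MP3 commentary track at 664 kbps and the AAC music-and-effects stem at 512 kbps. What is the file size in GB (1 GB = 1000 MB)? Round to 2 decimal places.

2.63 GB

55 min = 3300 s
Audio total: 664 + 512 = 1176 kbps = 1.176 Mbps.
Total bitrate: 5.2 + 1.176 = 6.376 Mbps.
Stream data: 6.376 Mbps × 3300 s = 21040.8 Mb.
21,041 Mb ÷ 8 = 2,630 MB → 2.630 GB.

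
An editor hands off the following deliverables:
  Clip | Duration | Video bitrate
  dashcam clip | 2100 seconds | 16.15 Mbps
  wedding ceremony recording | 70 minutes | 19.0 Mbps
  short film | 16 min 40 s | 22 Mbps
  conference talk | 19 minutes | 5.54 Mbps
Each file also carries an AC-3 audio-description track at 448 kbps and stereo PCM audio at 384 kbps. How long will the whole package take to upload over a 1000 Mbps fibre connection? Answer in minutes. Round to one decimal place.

2.5 minutes

Audio total: 448 + 384 = 832 kbps = 0.832 Mbps.
dashcam clip: 16.982 Mbps × 2100 s = 35662.2 Mb
wedding ceremony recording: 19.832 Mbps × 4200 s = 83294.4 Mb
short film: 22.832 Mbps × 1000 s = 22832.0 Mb
conference talk: 6.372 Mbps × 1140 s = 7264.1 Mb
Total: 149052.7 Mb = 18631.6 MB.
At 1000 Mbps: 149052.7 / 1000 = 149 s ≈ 2.48 minutes.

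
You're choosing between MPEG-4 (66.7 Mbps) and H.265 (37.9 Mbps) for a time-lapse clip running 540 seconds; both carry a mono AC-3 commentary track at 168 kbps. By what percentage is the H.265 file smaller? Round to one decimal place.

Audio: 168 kbps = 0.168 Mbps.
MPEG-4: 66.868 Mbps × 540 s = 36108.7 Mb = 4.514 GB.
H.265: 38.068 Mbps × 540 s = 20556.7 Mb = 2.570 GB.
Reduction: (1 − 2.570/4.514) × 100 = 43.07%.

43.1%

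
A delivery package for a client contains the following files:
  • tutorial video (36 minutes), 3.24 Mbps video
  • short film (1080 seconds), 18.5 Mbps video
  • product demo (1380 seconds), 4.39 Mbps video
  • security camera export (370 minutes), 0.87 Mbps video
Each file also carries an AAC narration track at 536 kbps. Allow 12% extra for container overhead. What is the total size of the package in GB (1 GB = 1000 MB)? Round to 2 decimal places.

Audio: 536 kbps = 0.536 Mbps.
tutorial video: 3.776 Mbps × 2160 s × 1.12 = 9134.9 Mb
short film: 19.036 Mbps × 1080 s × 1.12 = 23025.9 Mb
product demo: 4.926 Mbps × 1380 s × 1.12 = 7613.6 Mb
security camera export: 1.406 Mbps × 22200 s × 1.12 = 34958.8 Mb
Total: 74733.3 Mb = 9341.7 MB.
= 9.342 GB.

9.34 GB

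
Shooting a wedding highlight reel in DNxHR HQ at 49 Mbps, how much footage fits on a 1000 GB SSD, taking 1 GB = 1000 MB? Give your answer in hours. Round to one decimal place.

45.4 hours

Capacity: 1000 GB = 8,000,000 Mb.
Recording time: 8,000,000 / 49.000 = 163,265 s ≈ 45.4 hours.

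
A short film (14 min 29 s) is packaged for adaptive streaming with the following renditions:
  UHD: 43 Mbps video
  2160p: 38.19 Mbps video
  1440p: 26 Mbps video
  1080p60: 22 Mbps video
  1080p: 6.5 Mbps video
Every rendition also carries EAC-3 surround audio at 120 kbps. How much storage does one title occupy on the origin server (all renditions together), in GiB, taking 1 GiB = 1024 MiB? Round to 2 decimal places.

14 min 29 s = 869 s
Audio: 120 kbps = 0.120 Mbps.
Sum of rendition bitrates: (43+0.120) + (38.19+0.120) + (26+0.120) + (22+0.120) + (6.5+0.120) = 136.290 Mbps.
× 869 s = 118,436 Mb = 14,805 MB = 13.79 GiB.

13.79 GiB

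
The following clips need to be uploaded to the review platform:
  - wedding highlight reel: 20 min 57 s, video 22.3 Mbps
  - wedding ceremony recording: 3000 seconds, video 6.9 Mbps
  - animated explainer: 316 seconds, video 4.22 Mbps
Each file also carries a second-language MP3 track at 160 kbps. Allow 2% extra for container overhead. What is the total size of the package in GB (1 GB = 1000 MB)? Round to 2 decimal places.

6.48 GB

Audio: 160 kbps = 0.160 Mbps.
wedding highlight reel: 22.460 Mbps × 1257 s × 1.02 = 28796.9 Mb
wedding ceremony recording: 7.060 Mbps × 3000 s × 1.02 = 21603.6 Mb
animated explainer: 4.380 Mbps × 316 s × 1.02 = 1411.8 Mb
Total: 51812.2 Mb = 6476.5 MB.
= 6.477 GB.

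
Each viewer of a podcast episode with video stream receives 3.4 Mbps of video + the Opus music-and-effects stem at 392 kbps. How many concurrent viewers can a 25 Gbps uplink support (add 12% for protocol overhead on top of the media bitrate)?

Audio: 392 kbps = 0.392 Mbps.
Per-viewer media rate: 3.792 Mbps.
On the wire with 12% overhead: 4.247 Mbps.
25 Gbps = 25,000 Mbps; 25,000 / 4.247 = 5886.45 → 5886 viewers.

5886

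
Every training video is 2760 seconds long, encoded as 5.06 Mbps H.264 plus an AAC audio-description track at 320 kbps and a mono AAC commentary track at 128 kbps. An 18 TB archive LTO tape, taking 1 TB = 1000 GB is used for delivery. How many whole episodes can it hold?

9472

Audio total: 320 + 128 = 448 kbps = 0.448 Mbps.
Total bitrate: 5.508 Mbps.
Per item: 5.508 Mbps × 2760 s = 15,202 Mb = 1,900 MB.
Capacity: 18 TB = 144,000,000 Mb; 9472.39 items → 9472 complete.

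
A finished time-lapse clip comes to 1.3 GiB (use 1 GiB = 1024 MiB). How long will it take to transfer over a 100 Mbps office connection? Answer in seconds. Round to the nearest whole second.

File: 1.3 GiB = 11166.9 Mb.
At 100 Mbps: 11166.9 / 100 = 111.7 s ≈ 112 seconds.

112 seconds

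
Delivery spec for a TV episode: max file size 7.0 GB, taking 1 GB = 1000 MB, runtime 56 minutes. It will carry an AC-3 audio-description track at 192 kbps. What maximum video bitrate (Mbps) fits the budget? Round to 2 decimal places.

Budget: 7.0 GB = 56000.0 Mb.
56 min = 3360 s
Total bitrate budget: 56000.0 Mb / 3360 s = 16.667 Mbps.
Audio: 192 kbps = 0.192 Mbps.
Video: 16.667 − 0.192 = 16.475 Mbps.

16.47 Mbps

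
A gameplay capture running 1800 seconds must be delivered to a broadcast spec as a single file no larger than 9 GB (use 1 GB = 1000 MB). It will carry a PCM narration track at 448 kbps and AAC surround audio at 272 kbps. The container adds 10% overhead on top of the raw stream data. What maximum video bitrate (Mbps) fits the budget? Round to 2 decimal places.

35.64 Mbps

Budget: 9 GB = 72000.0 Mb.
Stream payload after overhead: 72000.0 / 1.10 = 65454.5 Mb.
Total bitrate budget: 65454.5 Mb / 1800 s = 36.364 Mbps.
Audio total: 448 + 272 = 720 kbps = 0.720 Mbps.
Video: 36.364 − 0.720 = 35.644 Mbps.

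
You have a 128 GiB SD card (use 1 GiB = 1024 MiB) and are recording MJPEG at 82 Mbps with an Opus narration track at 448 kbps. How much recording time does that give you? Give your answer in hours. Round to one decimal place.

Audio: 448 kbps = 0.448 Mbps.
Total bitrate: 82 + 0.448 = 82.448 Mbps.
Capacity: 128 GiB = 1,099,512 Mb.
Recording time: 1,099,512 / 82.448 = 13,336 s ≈ 3.70 hours.

3.7 hours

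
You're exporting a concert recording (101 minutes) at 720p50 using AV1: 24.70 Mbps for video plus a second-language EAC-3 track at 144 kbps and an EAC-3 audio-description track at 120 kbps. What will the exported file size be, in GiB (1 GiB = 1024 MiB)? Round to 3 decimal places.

101 min = 6060 s
Audio total: 144 + 120 = 264 kbps = 0.264 Mbps.
Total bitrate: 24.70 + 0.264 = 24.964 Mbps.
Stream data: 24.964 Mbps × 6060 s = 151281.8 Mb.
151,282 Mb = 18,910,230,000 bytes ÷ 1,073,741,824 = 17.61 GiB.

17.612 GiB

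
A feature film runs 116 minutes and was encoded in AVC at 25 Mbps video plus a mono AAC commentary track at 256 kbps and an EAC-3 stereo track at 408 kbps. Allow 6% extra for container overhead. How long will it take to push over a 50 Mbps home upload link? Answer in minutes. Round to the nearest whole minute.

116 min = 6960 s
Audio total: 256 + 408 = 664 kbps = 0.664 Mbps.
Total bitrate: 25.664 Mbps.
File: 25.664 Mbps × 6960 s = 178621.4 Mb.
With 6% container overhead: ×1.06. → 189338.7 Mb.
At 50 Mbps: 189338.7 / 50 = 3786.8 s ≈ 63.1 minutes.

63 minutes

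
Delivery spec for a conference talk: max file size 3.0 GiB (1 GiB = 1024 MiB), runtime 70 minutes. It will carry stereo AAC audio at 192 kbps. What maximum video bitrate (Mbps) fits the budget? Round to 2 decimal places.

Budget: 3.0 GiB = 25769.8 Mb.
70 min = 4200 s
Total bitrate budget: 25769.8 Mb / 4200 s = 6.136 Mbps.
Audio: 192 kbps = 0.192 Mbps.
Video: 6.136 − 0.192 = 5.944 Mbps.

5.94 Mbps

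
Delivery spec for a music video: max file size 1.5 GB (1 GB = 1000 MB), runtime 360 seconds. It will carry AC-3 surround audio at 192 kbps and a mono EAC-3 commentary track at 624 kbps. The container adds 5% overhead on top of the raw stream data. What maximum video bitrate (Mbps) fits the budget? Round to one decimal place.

30.9 Mbps

Budget: 1.5 GB = 12000.0 Mb.
Stream payload after overhead: 12000.0 / 1.05 = 11428.6 Mb.
Total bitrate budget: 11428.6 Mb / 360 s = 31.746 Mbps.
Audio total: 192 + 624 = 816 kbps = 0.816 Mbps.
Video: 31.746 − 0.816 = 30.930 Mbps.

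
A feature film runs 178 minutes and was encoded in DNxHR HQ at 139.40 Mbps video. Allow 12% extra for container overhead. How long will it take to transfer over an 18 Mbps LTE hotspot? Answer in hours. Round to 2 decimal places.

178 min = 10680 s
File: 139.400 Mbps × 10680 s = 1488792.0 Mb.
With 12% container overhead: ×1.12. → 1667447.0 Mb.
At 18 Mbps: 1667447.0 / 18 = 92635.9 s ≈ 25.7 hours.

25.73 hours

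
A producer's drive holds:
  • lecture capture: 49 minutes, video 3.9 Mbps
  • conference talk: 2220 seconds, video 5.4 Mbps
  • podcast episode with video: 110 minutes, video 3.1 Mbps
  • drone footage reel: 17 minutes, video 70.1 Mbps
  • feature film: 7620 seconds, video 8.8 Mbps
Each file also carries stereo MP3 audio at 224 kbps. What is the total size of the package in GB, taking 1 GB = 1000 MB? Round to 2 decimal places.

Audio: 224 kbps = 0.224 Mbps.
lecture capture: 4.124 Mbps × 2940 s = 12124.6 Mb
conference talk: 5.624 Mbps × 2220 s = 12485.3 Mb
podcast episode with video: 3.324 Mbps × 6600 s = 21938.4 Mb
drone footage reel: 70.324 Mbps × 1020 s = 71730.5 Mb
feature film: 9.024 Mbps × 7620 s = 68762.9 Mb
Total: 187041.6 Mb = 23380.2 MB.
= 23.38 GB.

23.38 GB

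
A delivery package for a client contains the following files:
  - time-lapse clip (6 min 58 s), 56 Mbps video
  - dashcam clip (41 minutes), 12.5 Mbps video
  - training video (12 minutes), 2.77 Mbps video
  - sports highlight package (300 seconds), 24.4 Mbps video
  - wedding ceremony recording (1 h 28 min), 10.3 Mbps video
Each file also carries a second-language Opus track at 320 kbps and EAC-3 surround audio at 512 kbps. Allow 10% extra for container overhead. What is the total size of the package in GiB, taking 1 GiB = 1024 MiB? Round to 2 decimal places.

16.07 GiB

Audio total: 320 + 512 = 832 kbps = 0.832 Mbps.
time-lapse clip: 56.832 Mbps × 418 s × 1.10 = 26131.4 Mb
dashcam clip: 13.332 Mbps × 2460 s × 1.10 = 36076.4 Mb
training video: 3.602 Mbps × 720 s × 1.10 = 2852.8 Mb
sports highlight package: 25.232 Mbps × 300 s × 1.10 = 8326.6 Mb
wedding ceremony recording: 11.132 Mbps × 5280 s × 1.10 = 64654.7 Mb
Total: 138041.7 Mb = 17255.2 MB.
= 16.07 GiB.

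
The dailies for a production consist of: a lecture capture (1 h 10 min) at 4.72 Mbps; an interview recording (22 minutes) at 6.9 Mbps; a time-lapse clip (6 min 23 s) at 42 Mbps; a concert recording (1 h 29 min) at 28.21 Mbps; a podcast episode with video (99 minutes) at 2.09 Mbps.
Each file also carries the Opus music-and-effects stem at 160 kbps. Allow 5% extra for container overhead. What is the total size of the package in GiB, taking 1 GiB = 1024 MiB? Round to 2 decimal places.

25.77 GiB

Audio: 160 kbps = 0.160 Mbps.
lecture capture: 4.880 Mbps × 4200 s × 1.05 = 21520.8 Mb
interview recording: 7.060 Mbps × 1320 s × 1.05 = 9785.2 Mb
time-lapse clip: 42.160 Mbps × 383 s × 1.05 = 16954.6 Mb
concert recording: 28.370 Mbps × 5340 s × 1.05 = 159070.6 Mb
podcast episode with video: 2.250 Mbps × 5940 s × 1.05 = 14033.2 Mb
Total: 221364.4 Mb = 27670.6 MB.
= 25.77 GiB.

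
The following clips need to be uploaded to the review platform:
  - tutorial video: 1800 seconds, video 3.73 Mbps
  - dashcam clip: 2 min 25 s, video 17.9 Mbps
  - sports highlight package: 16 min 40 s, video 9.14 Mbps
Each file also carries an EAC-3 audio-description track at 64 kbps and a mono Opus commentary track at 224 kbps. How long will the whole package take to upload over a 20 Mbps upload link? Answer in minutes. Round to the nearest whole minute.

16 minutes

Audio total: 64 + 224 = 288 kbps = 0.288 Mbps.
tutorial video: 4.018 Mbps × 1800 s = 7232.4 Mb
dashcam clip: 18.188 Mbps × 145 s = 2637.3 Mb
sports highlight package: 9.428 Mbps × 1000 s = 9428.0 Mb
Total: 19297.7 Mb = 2412.2 MB.
At 20 Mbps: 19297.7 / 20 = 965 s ≈ 16.1 minutes.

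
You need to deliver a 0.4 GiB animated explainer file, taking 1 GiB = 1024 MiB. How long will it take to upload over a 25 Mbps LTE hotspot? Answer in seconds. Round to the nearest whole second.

File: 0.4 GiB = 3436.0 Mb.
At 25 Mbps: 3436.0 / 25 = 137.4 s ≈ 137 seconds.

137 seconds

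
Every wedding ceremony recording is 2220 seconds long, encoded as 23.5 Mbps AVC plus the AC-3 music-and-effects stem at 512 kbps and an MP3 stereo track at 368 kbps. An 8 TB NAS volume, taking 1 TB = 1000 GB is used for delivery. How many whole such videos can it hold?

1182

Audio total: 512 + 368 = 880 kbps = 0.880 Mbps.
Total bitrate: 24.380 Mbps.
Per item: 24.380 Mbps × 2220 s = 54,124 Mb = 6,765 MB.
Capacity: 8 TB = 64,000,000 Mb; 1182.48 items → 1182 complete.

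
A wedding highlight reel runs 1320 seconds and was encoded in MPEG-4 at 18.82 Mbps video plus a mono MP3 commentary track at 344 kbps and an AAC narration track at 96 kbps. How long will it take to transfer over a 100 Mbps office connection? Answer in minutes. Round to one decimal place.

4.2 minutes

Audio total: 344 + 96 = 440 kbps = 0.440 Mbps.
Total bitrate: 19.260 Mbps.
File: 19.260 Mbps × 1320 s = 25423.2 Mb.
At 100 Mbps: 25423.2 / 100 = 254.2 s ≈ 4.24 minutes.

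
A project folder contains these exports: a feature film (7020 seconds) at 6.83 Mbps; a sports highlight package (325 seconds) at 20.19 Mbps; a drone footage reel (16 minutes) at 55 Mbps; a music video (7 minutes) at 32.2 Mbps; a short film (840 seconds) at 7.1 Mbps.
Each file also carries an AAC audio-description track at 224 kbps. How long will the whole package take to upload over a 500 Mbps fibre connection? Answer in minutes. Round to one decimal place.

Audio: 224 kbps = 0.224 Mbps.
feature film: 7.054 Mbps × 7020 s = 49519.1 Mb
sports highlight package: 20.414 Mbps × 325 s = 6634.6 Mb
drone footage reel: 55.224 Mbps × 960 s = 53015.0 Mb
music video: 32.424 Mbps × 420 s = 13618.1 Mb
short film: 7.324 Mbps × 840 s = 6152.2 Mb
Total: 128938.9 Mb = 16117.4 MB.
At 500 Mbps: 128938.9 / 500 = 258 s ≈ 4.3 minutes.

4.3 minutes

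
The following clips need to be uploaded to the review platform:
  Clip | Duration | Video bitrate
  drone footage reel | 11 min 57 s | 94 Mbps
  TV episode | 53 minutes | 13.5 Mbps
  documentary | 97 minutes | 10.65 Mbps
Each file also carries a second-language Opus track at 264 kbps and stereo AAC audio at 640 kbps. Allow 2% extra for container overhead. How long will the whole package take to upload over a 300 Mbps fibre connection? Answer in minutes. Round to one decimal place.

10.3 minutes

Audio total: 264 + 640 = 904 kbps = 0.904 Mbps.
drone footage reel: 94.904 Mbps × 717 s × 1.02 = 69407.1 Mb
TV episode: 14.404 Mbps × 3180 s × 1.02 = 46720.8 Mb
documentary: 11.554 Mbps × 5820 s × 1.02 = 68589.2 Mb
Total: 184717.1 Mb = 23089.6 MB.
At 300 Mbps: 184717.1 / 300 = 616 s ≈ 10.3 minutes.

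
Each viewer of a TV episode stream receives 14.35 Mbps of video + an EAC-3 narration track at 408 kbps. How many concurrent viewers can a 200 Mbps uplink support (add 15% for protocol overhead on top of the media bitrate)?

Audio: 408 kbps = 0.408 Mbps.
Per-viewer media rate: 14.758 Mbps.
On the wire with 15% overhead: 16.972 Mbps.
200 Mbps = 200.0 Mbps; 200.0 / 16.972 = 11.78 → 11 viewers.

11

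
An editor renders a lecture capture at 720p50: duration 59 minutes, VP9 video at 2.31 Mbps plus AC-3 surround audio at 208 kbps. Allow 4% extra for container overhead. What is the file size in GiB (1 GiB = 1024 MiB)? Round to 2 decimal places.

1.08 GiB

59 min = 3540 s
Audio: 208 kbps = 0.208 Mbps.
Total bitrate: 2.31 + 0.208 = 2.518 Mbps.
Stream data: 2.518 Mbps × 3540 s = 8913.7 Mb.
With 4% container overhead: ×1.04.
9,270 Mb = 1,158,783,600 bytes ÷ 1,073,741,824 = 1.079 GiB.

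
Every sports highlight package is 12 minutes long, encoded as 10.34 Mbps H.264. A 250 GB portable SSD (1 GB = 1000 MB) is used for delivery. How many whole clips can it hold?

12 min = 720 s
Per item: 10.340 Mbps × 720 s = 7,445 Mb = 930.6 MB.
Capacity: 250 GB = 2,000,000 Mb; 268.64 items → 268 complete.

268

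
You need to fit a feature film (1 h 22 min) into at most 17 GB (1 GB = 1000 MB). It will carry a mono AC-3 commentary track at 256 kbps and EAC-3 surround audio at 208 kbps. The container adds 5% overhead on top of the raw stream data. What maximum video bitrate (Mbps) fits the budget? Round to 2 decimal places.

Budget: 17 GB = 136000.0 Mb.
Stream payload after overhead: 136000.0 / 1.05 = 129523.8 Mb.
1 h 22 min = 82 min = 4920 s
Total bitrate budget: 129523.8 Mb / 4920 s = 26.326 Mbps.
Audio total: 256 + 208 = 464 kbps = 0.464 Mbps.
Video: 26.326 − 0.464 = 25.862 Mbps.

25.86 Mbps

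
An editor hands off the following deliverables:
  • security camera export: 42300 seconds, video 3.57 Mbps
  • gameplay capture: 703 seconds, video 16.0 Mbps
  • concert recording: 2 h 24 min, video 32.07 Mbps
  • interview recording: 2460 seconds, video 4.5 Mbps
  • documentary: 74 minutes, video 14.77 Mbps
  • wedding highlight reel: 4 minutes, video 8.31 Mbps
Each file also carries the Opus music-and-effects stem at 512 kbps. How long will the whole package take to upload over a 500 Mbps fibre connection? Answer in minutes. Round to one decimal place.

Audio: 512 kbps = 0.512 Mbps.
security camera export: 4.082 Mbps × 42300 s = 172668.6 Mb
gameplay capture: 16.512 Mbps × 703 s = 11607.9 Mb
concert recording: 32.582 Mbps × 8640 s = 281508.5 Mb
interview recording: 5.012 Mbps × 2460 s = 12329.5 Mb
documentary: 15.282 Mbps × 4440 s = 67852.1 Mb
wedding highlight reel: 8.822 Mbps × 240 s = 2117.3 Mb
Total: 548083.9 Mb = 68510.5 MB.
At 500 Mbps: 548083.9 / 500 = 1096 s ≈ 18.3 minutes.

18.3 minutes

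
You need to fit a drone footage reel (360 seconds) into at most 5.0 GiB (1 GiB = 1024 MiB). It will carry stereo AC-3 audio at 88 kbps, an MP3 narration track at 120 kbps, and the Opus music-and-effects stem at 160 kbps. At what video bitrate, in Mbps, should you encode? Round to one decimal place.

118.9 Mbps

Budget: 5.0 GiB = 42949.7 Mb.
Total bitrate budget: 42949.7 Mb / 360 s = 119.305 Mbps.
Audio total: 88 + 120 + 160 = 368 kbps = 0.368 Mbps.
Video: 119.305 − 0.368 = 118.937 Mbps.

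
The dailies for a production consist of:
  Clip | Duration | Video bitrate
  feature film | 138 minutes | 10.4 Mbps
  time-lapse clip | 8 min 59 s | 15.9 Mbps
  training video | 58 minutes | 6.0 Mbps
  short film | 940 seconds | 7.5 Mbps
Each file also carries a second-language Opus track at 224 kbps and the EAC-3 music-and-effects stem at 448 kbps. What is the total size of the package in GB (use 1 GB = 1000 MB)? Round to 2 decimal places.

16.44 GB

Audio total: 224 + 448 = 672 kbps = 0.672 Mbps.
feature film: 11.072 Mbps × 8280 s = 91676.2 Mb
time-lapse clip: 16.572 Mbps × 539 s = 8932.3 Mb
training video: 6.672 Mbps × 3480 s = 23218.6 Mb
short film: 8.172 Mbps × 940 s = 7681.7 Mb
Total: 131508.7 Mb = 16438.6 MB.
= 16.44 GB.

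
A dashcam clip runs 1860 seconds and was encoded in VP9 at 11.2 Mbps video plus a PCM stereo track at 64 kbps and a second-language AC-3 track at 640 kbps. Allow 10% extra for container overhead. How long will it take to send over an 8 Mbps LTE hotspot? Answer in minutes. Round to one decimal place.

50.7 minutes

Audio total: 64 + 640 = 704 kbps = 0.704 Mbps.
Total bitrate: 11.904 Mbps.
File: 11.904 Mbps × 1860 s = 22141.4 Mb.
With 10% container overhead: ×1.10. → 24355.6 Mb.
At 8 Mbps: 24355.6 / 8 = 3044.4 s ≈ 50.7 minutes.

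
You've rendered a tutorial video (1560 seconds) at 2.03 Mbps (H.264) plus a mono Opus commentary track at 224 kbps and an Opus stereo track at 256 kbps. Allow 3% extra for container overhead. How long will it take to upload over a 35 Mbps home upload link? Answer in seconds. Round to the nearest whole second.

Audio total: 224 + 256 = 480 kbps = 0.480 Mbps.
Total bitrate: 2.510 Mbps.
File: 2.510 Mbps × 1560 s = 3915.6 Mb.
With 3% container overhead: ×1.03. → 4033.1 Mb.
At 35 Mbps: 4033.1 / 35 = 115.2 s ≈ 115 seconds.

115 seconds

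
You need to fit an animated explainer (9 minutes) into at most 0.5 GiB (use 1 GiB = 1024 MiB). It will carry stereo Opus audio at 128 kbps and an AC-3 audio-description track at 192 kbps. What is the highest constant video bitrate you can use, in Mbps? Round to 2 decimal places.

7.63 Mbps

Budget: 0.5 GiB = 4295.0 Mb.
9 min = 540 s
Total bitrate budget: 4295.0 Mb / 540 s = 7.954 Mbps.
Audio total: 128 + 192 = 320 kbps = 0.320 Mbps.
Video: 7.954 − 0.320 = 7.634 Mbps.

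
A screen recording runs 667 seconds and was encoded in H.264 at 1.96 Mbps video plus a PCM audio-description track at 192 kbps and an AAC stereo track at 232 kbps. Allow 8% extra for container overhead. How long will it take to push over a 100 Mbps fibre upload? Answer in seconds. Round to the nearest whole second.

Audio total: 192 + 232 = 424 kbps = 0.424 Mbps.
Total bitrate: 2.384 Mbps.
File: 2.384 Mbps × 667 s = 1590.1 Mb.
With 8% container overhead: ×1.08. → 1717.3 Mb.
At 100 Mbps: 1717.3 / 100 = 17.2 s ≈ 17.2 seconds.

17 seconds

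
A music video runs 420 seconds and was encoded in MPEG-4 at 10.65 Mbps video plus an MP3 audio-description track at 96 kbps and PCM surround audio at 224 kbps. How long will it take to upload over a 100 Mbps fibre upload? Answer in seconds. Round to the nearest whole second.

46 seconds

Audio total: 96 + 224 = 320 kbps = 0.320 Mbps.
Total bitrate: 10.970 Mbps.
File: 10.970 Mbps × 420 s = 4607.4 Mb.
At 100 Mbps: 4607.4 / 100 = 46.1 s ≈ 46.1 seconds.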